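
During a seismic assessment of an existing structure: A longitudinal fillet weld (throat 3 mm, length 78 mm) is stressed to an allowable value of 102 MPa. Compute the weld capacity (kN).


Strength = throat * length * allowable stress
= 3 * 78 * 102 N
= 23868 N
= 23.87 kN

23.87 kN


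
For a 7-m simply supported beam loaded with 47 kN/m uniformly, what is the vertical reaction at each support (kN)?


Total load = w * L = 47 * 7 = 329 kN
By symmetry, each reaction R = total / 2 = 329 / 2 = 164.5 kN

164.5 kN


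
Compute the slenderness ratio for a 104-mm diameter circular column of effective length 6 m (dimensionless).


Radius of gyration r = d / 4 = 104 / 4 = 26.0 mm
L_eff = 6000.0 mm
Slenderness ratio = L / r = 6000.0 / 26.0 = 230.77 (dimensionless)

230.77 (dimensionless)


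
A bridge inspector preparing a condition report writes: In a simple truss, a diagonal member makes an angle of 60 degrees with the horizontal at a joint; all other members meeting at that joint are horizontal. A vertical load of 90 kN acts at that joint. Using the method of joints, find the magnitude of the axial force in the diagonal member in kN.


At the joint, only the diagonal has a vertical component, so vertical equilibrium gives:
F * sin(60) = 90
F = 90 / sin(60)
= 90 / 0.866025
= 103.92 kN

103.92 kN


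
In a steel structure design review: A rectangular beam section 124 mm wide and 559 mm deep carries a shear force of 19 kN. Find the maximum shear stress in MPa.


A = b * h = 124 * 559 = 69316 mm^2
V = 19 kN = 19000.0 N
tau_max = 1.5 * V / A = 1.5 * 19000.0 / 69316
= 0.4112 MPa

0.4112 MPa


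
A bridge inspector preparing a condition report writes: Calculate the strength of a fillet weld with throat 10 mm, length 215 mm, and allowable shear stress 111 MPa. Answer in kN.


Strength = throat * length * allowable stress
= 10 * 215 * 111 N
= 238650 N
= 238.65 kN

238.65 kN


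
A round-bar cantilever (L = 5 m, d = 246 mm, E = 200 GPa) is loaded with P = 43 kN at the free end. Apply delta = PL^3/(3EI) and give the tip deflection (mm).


I = pi * d^4 / 64 = pi * 246^4 / 64 = 179767147.47 mm^4
L = 5000.0 mm, P = 43000.0 N, E = 200000.0 MPa
delta = P * L^3 / (3 * E * I)
= 43000.0 * 5000.0^3 / (3 * 200000.0 * 179767147.47)
= 49.833 mm

49.833 mm


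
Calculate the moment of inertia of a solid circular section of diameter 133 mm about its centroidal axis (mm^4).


r = d / 2 = 133 / 2 = 66.5 mm
I = pi * r^4 / 4 = pi * 66.5^4 / 4
= 15359478.22 mm^4

15359478.22 mm^4


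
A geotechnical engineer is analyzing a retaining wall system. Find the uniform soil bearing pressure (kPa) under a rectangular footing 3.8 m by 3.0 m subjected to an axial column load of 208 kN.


A = 3.8 * 3.0 = 11.4 m^2
q = P / A = 208 / 11.4
= 18.2456 kPa

18.2456 kPa


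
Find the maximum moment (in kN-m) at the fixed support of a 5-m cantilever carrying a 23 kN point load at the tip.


For a cantilever with a point load at the free end:
M_max = P * L = 23 * 5 = 115 kN-m

115 kN-m


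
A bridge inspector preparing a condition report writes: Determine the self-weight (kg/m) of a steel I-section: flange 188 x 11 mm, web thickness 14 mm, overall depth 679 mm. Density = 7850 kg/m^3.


A_flanges = 2 * 188 * 11 = 4136 mm^2
A_web = (679 - 2 * 11) * 14 = 9198 mm^2
A_total = 4136 + 9198 = 13334 mm^2 = 0.013334 m^2
Weight = rho * A = 7850 * 0.013334 = 104.6719 kg/m

104.6719 kg/m


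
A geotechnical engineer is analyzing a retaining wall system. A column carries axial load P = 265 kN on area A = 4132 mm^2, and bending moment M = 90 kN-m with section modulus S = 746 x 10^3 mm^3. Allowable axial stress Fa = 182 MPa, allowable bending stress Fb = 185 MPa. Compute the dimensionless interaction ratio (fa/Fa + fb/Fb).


f_a = P / A = 265000.0 / 4132 = 64.1336 MPa
f_b = M / S = 90000000.0 / 746000.0 = 120.6434 MPa
Ratio = f_a / Fa + f_b / Fb
= 64.1336 / 182 + 120.6434 / 185
= 1.0045 (dimensionless)

1.0045 (dimensionless)


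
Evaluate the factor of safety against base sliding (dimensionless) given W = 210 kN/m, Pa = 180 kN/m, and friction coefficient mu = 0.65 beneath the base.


Resisting force = mu * W = 0.65 * 210 = 136.5 kN/m
FOS = Resisting / Driving = 136.5 / 180
= 0.7583 (dimensionless)

0.7583 (dimensionless)


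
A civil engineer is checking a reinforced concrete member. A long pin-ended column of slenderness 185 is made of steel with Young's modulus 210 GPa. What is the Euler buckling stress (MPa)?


sigma_cr = pi^2 * E / lambda^2
= 9.8696 * 210000.0 / 185^2
= 9.8696 * 210000.0 / 34225
= 60.5586 MPa

60.5586 MPa


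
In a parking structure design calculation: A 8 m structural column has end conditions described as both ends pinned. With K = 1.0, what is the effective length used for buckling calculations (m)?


L_eff = K * L
= 1.0 * 8
= 8.0 m

8.0 m


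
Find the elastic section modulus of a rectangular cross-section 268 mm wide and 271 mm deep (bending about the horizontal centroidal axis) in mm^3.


S = b * h^2 / 6
= 268 * 271^2 / 6
= 268 * 73441 / 6
= 3280364.67 mm^3

3280364.67 mm^3


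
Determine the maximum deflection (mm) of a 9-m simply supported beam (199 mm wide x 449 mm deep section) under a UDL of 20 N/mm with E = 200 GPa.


I = 199 * 449^3 / 12 = 1501104245.92 mm^4
L = 9000.0 mm, w = 20 N/mm, E = 200000.0 MPa
delta = 5 * w * L^4 / (384 * E * I)
= 5 * 20 * 9000.0^4 / (384 * 200000.0 * 1501104245.92)
= 5.6911 mm

5.6911 mm


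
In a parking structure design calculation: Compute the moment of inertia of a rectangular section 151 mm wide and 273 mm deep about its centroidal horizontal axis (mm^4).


I = b * h^3 / 12
= 151 * 273^3 / 12
= 151 * 20346417 / 12
= 256025747.25 mm^4

256025747.25 mm^4


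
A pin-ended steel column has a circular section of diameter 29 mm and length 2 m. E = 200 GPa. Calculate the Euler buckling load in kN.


I = pi * d^4 / 64 = 34718.57 mm^4
L = 2000.0 mm
P_cr = pi^2 * E * I / L^2
= 9.8696 * 200000.0 * 34718.57 / 2000.0^2
= 17132.93 N = 17.1329 kN

17.1329 kN


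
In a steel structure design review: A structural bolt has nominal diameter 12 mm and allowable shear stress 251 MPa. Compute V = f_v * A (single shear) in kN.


A = pi * d^2 / 4 = pi * 12^2 / 4 = 113.0973 mm^2
V = f_v * A / 1000 = 251 * 113.0973 / 1000
= 28.3874 kN

28.3874 kN


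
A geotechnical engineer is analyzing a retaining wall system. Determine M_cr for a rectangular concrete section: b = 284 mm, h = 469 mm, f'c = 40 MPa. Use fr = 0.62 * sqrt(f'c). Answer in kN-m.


fr = 0.62 * sqrt(40) = 0.62 * 6.3246 = 3.9212 MPa
I = 284 * 469^3 / 12 = 2441493779.67 mm^4
y_t = 234.5 mm
M_cr = fr * I / y_t = 3.9212 * 2441493779.67 / 234.5 N-mm
= 40.8258 kN-m

40.8258 kN-m


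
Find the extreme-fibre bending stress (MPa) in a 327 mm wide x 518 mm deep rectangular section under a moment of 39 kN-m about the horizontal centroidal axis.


I = b * h^3 / 12 = 327 * 518^3 / 12 = 3787527422.0 mm^4
y = h / 2 = 518 / 2 = 259.0 mm
M = 39 kN-m = 39000000.0 N-mm
sigma = M * y / I = 39000000.0 * 259.0 / 3787527422.0
= 2.67 MPa

2.67 MPa


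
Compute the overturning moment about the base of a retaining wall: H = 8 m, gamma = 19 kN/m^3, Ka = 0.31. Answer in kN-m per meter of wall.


Pa = 0.5 * Ka * gamma * H^2
= 0.5 * 0.31 * 19 * 8^2
= 188.48 kN/m
Arm = H / 3 = 8 / 3 = 2.6667 m
Mo = Pa * arm = Pa * H / 3 = 188.48 * 8 / 3 = 502.6133 kN-m/m

502.6133 kN-m/m


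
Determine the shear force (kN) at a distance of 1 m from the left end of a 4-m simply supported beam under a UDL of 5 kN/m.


R_A = w * L / 2 = 5 * 4 / 2 = 10.0 kN
V(x) = R_A - w * x = 10.0 - 5 * 1
= 5.0 kN

5.0 kN


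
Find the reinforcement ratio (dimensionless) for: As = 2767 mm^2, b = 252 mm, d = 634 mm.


rho = As / (b * d)
= 2767 / (252 * 634)
= 2767 / 159768
= 0.017319 (dimensionless)

0.017319 (dimensionless)


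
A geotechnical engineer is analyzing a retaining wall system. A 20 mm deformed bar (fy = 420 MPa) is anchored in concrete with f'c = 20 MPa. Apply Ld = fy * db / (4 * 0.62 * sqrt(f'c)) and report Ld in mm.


Ld = (fy * db) / (4 * 0.62 * sqrt(f'c))
= (420 * 20) / (4 * 0.62 * sqrt(20))
= 8400 / 11.0909
= 757.38 mm

757.38 mm


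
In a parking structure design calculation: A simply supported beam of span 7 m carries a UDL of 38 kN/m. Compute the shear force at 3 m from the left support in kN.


R_A = w * L / 2 = 38 * 7 / 2 = 133.0 kN
V(x) = R_A - w * x = 133.0 - 38 * 3
= 19.0 kN

19.0 kN


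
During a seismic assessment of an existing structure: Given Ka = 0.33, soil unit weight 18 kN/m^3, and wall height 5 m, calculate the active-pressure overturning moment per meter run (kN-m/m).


Pa = 0.5 * Ka * gamma * H^2
= 0.5 * 0.33 * 18 * 5^2
= 74.25 kN/m
Arm = H / 3 = 5 / 3 = 1.6667 m
Mo = Pa * arm = Pa * H / 3 = 74.25 * 5 / 3 = 123.75 kN-m/m

123.75 kN-m/m


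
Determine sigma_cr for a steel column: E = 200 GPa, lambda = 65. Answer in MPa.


sigma_cr = pi^2 * E / lambda^2
= 9.8696 * 200000.0 / 65^2
= 9.8696 * 200000.0 / 4225
= 467.2002 MPa

467.2002 MPa


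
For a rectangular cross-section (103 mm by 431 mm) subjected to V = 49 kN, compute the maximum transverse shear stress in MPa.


A = b * h = 103 * 431 = 44393 mm^2
V = 49 kN = 49000.0 N
tau_max = 1.5 * V / A = 1.5 * 49000.0 / 44393
= 1.6557 MPa

1.6557 MPa


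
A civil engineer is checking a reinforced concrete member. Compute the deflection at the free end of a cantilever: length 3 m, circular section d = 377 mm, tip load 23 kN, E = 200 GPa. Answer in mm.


I = pi * d^4 / 64 = pi * 377^4 / 64 = 991597217.73 mm^4
L = 3000.0 mm, P = 23000.0 N, E = 200000.0 MPa
delta = P * L^3 / (3 * E * I)
= 23000.0 * 3000.0^3 / (3 * 200000.0 * 991597217.73)
= 1.0438 mm

1.0438 mm


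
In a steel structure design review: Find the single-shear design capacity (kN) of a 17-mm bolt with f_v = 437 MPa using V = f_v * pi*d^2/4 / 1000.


A = pi * d^2 / 4 = pi * 17^2 / 4 = 226.9801 mm^2
V = f_v * A / 1000 = 437 * 226.9801 / 1000
= 99.1903 kN

99.1903 kN


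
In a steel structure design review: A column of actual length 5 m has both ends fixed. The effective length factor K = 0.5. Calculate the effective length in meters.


L_eff = K * L
= 0.5 * 5
= 2.5 m

2.5 m


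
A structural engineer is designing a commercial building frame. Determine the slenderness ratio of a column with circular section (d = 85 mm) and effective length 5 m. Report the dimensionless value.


Radius of gyration r = d / 4 = 85 / 4 = 21.25 mm
L_eff = 5000.0 mm
Slenderness ratio = L / r = 5000.0 / 21.25 = 235.29 (dimensionless)

235.29 (dimensionless)


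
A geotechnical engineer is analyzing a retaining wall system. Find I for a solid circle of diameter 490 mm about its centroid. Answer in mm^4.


r = d / 2 = 490 / 2 = 245.0 mm
I = pi * r^4 / 4 = pi * 245.0^4 / 4
= 2829790073.59 mm^4

2829790073.59 mm^4


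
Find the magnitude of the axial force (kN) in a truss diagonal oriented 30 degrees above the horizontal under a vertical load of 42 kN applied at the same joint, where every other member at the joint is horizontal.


At the joint, only the diagonal has a vertical component, so vertical equilibrium gives:
F * sin(30) = 42
F = 42 / sin(30)
= 42 / 0.5
= 84.0 kN

84.0 kN


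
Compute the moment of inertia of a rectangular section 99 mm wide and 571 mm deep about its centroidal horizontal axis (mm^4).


I = b * h^3 / 12
= 99 * 571^3 / 12
= 99 * 186169411 / 12
= 1535897640.75 mm^4

1535897640.75 mm^4


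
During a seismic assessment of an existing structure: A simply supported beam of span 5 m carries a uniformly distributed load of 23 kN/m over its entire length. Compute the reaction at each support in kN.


Total load = w * L = 23 * 5 = 115 kN
By symmetry, each reaction R = total / 2 = 115 / 2 = 57.5 kN

57.5 kN


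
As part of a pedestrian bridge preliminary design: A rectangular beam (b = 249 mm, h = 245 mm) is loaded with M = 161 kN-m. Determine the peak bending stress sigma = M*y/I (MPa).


I = b * h^3 / 12 = 249 * 245^3 / 12 = 305152093.75 mm^4
y = h / 2 = 245 / 2 = 122.5 mm
M = 161 kN-m = 161000000.0 N-mm
sigma = M * y / I = 161000000.0 * 122.5 / 305152093.75
= 64.63 MPa

64.63 MPa


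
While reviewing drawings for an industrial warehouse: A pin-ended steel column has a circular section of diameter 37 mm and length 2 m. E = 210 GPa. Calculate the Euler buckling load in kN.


I = pi * d^4 / 64 = 91997.66 mm^4
L = 2000.0 mm
P_cr = pi^2 * E * I / L^2
= 9.8696 * 210000.0 * 91997.66 / 2000.0^2
= 47668.98 N = 47.669 kN

47.669 kN


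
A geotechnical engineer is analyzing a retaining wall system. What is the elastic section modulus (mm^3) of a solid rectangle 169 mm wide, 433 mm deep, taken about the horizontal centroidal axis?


S = b * h^2 / 6
= 169 * 433^2 / 6
= 169 * 187489 / 6
= 5280940.17 mm^3

5280940.17 mm^3


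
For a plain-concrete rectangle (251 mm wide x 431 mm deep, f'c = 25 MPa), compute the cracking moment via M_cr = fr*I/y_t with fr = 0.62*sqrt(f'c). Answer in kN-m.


fr = 0.62 * sqrt(25) = 0.62 * 5.0 = 3.1 MPa
I = 251 * 431^3 / 12 = 1674650895.08 mm^4
y_t = 215.5 mm
M_cr = fr * I / y_t = 3.1 * 1674650895.08 / 215.5 N-mm
= 24.0901 kN-m

24.0901 kN-m


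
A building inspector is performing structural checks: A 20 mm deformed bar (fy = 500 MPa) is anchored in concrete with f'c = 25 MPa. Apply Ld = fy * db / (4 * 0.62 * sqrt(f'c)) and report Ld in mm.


Ld = (fy * db) / (4 * 0.62 * sqrt(f'c))
= (500 * 20) / (4 * 0.62 * sqrt(25))
= 10000 / 12.4
= 806.45 mm

806.45 mm


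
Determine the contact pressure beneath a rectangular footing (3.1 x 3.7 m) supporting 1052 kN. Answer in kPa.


A = 3.1 * 3.7 = 11.47 m^2
q = P / A = 1052 / 11.47
= 91.7175 kPa

91.7175 kPa


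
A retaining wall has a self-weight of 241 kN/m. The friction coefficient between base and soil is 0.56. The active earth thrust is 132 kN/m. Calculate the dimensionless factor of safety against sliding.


Resisting force = mu * W = 0.56 * 241 = 134.96 kN/m
FOS = Resisting / Driving = 134.96 / 132
= 1.0224 (dimensionless)

1.0224 (dimensionless)


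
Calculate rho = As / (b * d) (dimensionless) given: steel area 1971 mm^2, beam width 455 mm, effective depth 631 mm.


rho = As / (b * d)
= 1971 / (455 * 631)
= 1971 / 287105
= 0.006865 (dimensionless)

0.006865 (dimensionless)


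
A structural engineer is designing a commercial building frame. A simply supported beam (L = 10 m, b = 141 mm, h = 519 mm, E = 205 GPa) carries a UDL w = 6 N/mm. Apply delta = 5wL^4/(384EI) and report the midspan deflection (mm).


I = 141 * 519^3 / 12 = 1642630718.25 mm^4
L = 10000.0 mm, w = 6 N/mm, E = 205000.0 MPa
delta = 5 * w * L^4 / (384 * E * I)
= 5 * 6 * 10000.0^4 / (384 * 205000.0 * 1642630718.25)
= 2.32 mm

2.32 mm


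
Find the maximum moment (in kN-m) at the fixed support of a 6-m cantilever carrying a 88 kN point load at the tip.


For a cantilever with a point load at the free end:
M_max = P * L = 88 * 6 = 528 kN-m

528 kN-m


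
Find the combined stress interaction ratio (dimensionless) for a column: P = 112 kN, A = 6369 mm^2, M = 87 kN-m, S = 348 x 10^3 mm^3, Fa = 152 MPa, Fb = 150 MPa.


f_a = P / A = 112000.0 / 6369 = 17.5852 MPa
f_b = M / S = 87000000.0 / 348000.0 = 250.0 MPa
Ratio = f_a / Fa + f_b / Fb
= 17.5852 / 152 + 250.0 / 150
= 1.7824 (dimensionless)

1.7824 (dimensionless)


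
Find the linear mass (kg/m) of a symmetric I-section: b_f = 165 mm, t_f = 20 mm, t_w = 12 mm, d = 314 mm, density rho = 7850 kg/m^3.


A_flanges = 2 * 165 * 20 = 6600 mm^2
A_web = (314 - 2 * 20) * 12 = 3288 mm^2
A_total = 6600 + 3288 = 9888 mm^2 = 0.009888 m^2
Weight = rho * A = 7850 * 0.009888 = 77.6208 kg/m

77.6208 kg/m


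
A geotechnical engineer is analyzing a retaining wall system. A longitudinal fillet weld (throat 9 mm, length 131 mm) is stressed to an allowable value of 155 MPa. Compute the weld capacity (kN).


Strength = throat * length * allowable stress
= 9 * 131 * 155 N
= 182745 N
= 182.75 kN

182.75 kN


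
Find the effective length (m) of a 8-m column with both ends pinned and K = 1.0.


L_eff = K * L
= 1.0 * 8
= 8.0 m

8.0 m


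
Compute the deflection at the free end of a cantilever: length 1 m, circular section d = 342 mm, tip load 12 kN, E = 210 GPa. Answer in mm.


I = pi * d^4 / 64 = pi * 342^4 / 64 = 671543767.66 mm^4
L = 1000.0 mm, P = 12000.0 N, E = 210000.0 MPa
delta = P * L^3 / (3 * E * I)
= 12000.0 * 1000.0^3 / (3 * 210000.0 * 671543767.66)
= 0.0284 mm

0.0284 mm


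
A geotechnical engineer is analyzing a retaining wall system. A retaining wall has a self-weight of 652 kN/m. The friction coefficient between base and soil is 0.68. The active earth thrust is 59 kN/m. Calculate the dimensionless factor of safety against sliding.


Resisting force = mu * W = 0.68 * 652 = 443.36 kN/m
FOS = Resisting / Driving = 443.36 / 59
= 7.5146 (dimensionless)

7.5146 (dimensionless)


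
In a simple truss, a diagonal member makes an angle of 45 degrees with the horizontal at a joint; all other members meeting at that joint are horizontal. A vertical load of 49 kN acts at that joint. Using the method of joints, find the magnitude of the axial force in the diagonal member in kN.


At the joint, only the diagonal has a vertical component, so vertical equilibrium gives:
F * sin(45) = 49
F = 49 / sin(45)
= 49 / 0.707107
= 69.3 kN

69.3 kN


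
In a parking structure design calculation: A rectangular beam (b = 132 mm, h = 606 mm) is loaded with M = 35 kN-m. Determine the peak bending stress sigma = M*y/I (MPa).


I = b * h^3 / 12 = 132 * 606^3 / 12 = 2447995176.0 mm^4
y = h / 2 = 606 / 2 = 303.0 mm
M = 35 kN-m = 35000000.0 N-mm
sigma = M * y / I = 35000000.0 * 303.0 / 2447995176.0
= 4.33 MPa

4.33 MPa


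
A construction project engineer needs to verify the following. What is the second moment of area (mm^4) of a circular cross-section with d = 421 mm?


r = d / 2 = 421 / 2 = 210.5 mm
I = pi * r^4 / 4 = pi * 210.5^4 / 4
= 1542049383.54 mm^4

1542049383.54 mm^4


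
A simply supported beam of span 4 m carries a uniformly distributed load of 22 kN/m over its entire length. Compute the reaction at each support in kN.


Total load = w * L = 22 * 4 = 88 kN
By symmetry, each reaction R = total / 2 = 88 / 2 = 44.0 kN

44.0 kN


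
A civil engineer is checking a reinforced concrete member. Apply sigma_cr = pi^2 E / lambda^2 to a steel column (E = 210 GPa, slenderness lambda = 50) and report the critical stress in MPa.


sigma_cr = pi^2 * E / lambda^2
= 9.8696 * 210000.0 / 50^2
= 9.8696 * 210000.0 / 2500
= 829.0468 MPa

829.0468 MPa


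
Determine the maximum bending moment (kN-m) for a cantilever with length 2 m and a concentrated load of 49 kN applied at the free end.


For a cantilever with a point load at the free end:
M_max = P * L = 49 * 2 = 98 kN-m

98 kN-m


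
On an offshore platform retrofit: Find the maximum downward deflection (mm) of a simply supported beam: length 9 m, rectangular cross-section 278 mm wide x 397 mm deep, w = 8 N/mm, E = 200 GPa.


I = 278 * 397^3 / 12 = 1449556241.17 mm^4
L = 9000.0 mm, w = 8 N/mm, E = 200000.0 MPa
delta = 5 * w * L^4 / (384 * E * I)
= 5 * 8 * 9000.0^4 / (384 * 200000.0 * 1449556241.17)
= 2.3574 mm

2.3574 mm


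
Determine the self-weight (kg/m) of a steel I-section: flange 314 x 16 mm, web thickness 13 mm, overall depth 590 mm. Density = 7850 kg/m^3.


A_flanges = 2 * 314 * 16 = 10048 mm^2
A_web = (590 - 2 * 16) * 13 = 7254 mm^2
A_total = 10048 + 7254 = 17302 mm^2 = 0.017302 m^2
Weight = rho * A = 7850 * 0.017302 = 135.8207 kg/m

135.8207 kg/m


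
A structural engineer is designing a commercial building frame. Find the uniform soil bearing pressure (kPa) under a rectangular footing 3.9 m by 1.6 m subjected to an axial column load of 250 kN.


A = 3.9 * 1.6 = 6.24 m^2
q = P / A = 250 / 6.24
= 40.0641 kPa

40.0641 kPa


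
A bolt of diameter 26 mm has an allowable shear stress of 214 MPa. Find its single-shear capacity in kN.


A = pi * d^2 / 4 = pi * 26^2 / 4 = 530.9292 mm^2
V = f_v * A / 1000 = 214 * 530.9292 / 1000
= 113.6188 kN

113.6188 kN


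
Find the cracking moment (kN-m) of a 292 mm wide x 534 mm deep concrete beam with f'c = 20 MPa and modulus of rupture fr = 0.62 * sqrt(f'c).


fr = 0.62 * sqrt(20) = 0.62 * 4.4721 = 2.7727 MPa
I = 292 * 534^3 / 12 = 3705317064.0 mm^4
y_t = 267.0 mm
M_cr = fr * I / y_t = 2.7727 * 3705317064.0 / 267.0 N-mm
= 38.4787 kN-m

38.4787 kN-m


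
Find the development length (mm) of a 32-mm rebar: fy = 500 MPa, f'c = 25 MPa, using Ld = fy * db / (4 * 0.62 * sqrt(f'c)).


Ld = (fy * db) / (4 * 0.62 * sqrt(f'c))
= (500 * 32) / (4 * 0.62 * sqrt(25))
= 16000 / 12.4
= 1290.32 mm

1290.32 mm


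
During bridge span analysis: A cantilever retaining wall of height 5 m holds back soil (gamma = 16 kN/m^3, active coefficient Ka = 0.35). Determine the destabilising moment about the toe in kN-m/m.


Pa = 0.5 * Ka * gamma * H^2
= 0.5 * 0.35 * 16 * 5^2
= 70.0 kN/m
Arm = H / 3 = 5 / 3 = 1.6667 m
Mo = Pa * arm = Pa * H / 3 = 70.0 * 5 / 3 = 116.6667 kN-m/m

116.6667 kN-m/m


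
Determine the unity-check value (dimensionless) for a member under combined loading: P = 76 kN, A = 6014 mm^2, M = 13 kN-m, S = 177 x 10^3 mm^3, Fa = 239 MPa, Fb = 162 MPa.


f_a = P / A = 76000.0 / 6014 = 12.6372 MPa
f_b = M / S = 13000000.0 / 177000.0 = 73.4463 MPa
Ratio = f_a / Fa + f_b / Fb
= 12.6372 / 239 + 73.4463 / 162
= 0.5062 (dimensionless)

0.5062 (dimensionless)


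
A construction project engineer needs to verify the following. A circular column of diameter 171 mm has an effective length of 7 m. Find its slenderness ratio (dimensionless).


Radius of gyration r = d / 4 = 171 / 4 = 42.75 mm
L_eff = 7000.0 mm
Slenderness ratio = L / r = 7000.0 / 42.75 = 163.74 (dimensionless)

163.74 (dimensionless)


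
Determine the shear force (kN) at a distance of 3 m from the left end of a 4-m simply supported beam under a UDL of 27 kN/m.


R_A = w * L / 2 = 27 * 4 / 2 = 54.0 kN
V(x) = R_A - w * x = 54.0 - 27 * 3
= -27.0 kN

-27.0 kN


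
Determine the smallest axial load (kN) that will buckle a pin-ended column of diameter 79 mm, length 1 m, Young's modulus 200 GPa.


I = pi * d^4 / 64 = 1911957.63 mm^4
L = 1000.0 mm
P_cr = pi^2 * E * I / L^2
= 9.8696 * 200000.0 * 1911957.63 / 1000.0^2
= 3774053.09 N = 3774.0531 kN

3774.0531 kN


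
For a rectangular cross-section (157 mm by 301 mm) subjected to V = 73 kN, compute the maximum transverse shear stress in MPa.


A = b * h = 157 * 301 = 47257 mm^2
V = 73 kN = 73000.0 N
tau_max = 1.5 * V / A = 1.5 * 73000.0 / 47257
= 2.3171 MPa

2.3171 MPa


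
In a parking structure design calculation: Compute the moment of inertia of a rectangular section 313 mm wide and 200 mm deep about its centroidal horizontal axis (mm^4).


I = b * h^3 / 12
= 313 * 200^3 / 12
= 313 * 8000000 / 12
= 208666666.67 mm^4

208666666.67 mm^4


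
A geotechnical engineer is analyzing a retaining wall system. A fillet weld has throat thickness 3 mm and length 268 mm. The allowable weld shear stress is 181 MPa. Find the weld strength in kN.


Strength = throat * length * allowable stress
= 3 * 268 * 181 N
= 145524 N
= 145.52 kN

145.52 kN


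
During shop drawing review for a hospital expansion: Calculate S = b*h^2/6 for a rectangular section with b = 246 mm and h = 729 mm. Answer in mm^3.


S = b * h^2 / 6
= 246 * 729^2 / 6
= 246 * 531441 / 6
= 21789081.0 mm^3

21789081.0 mm^3


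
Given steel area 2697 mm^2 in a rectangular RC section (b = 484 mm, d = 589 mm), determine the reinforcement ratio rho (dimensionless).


rho = As / (b * d)
= 2697 / (484 * 589)
= 2697 / 285076
= 0.009461 (dimensionless)

0.009461 (dimensionless)


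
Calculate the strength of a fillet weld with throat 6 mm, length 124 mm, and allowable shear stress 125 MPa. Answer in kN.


Strength = throat * length * allowable stress
= 6 * 124 * 125 N
= 93000 N
= 93.0 kN

93.0 kN


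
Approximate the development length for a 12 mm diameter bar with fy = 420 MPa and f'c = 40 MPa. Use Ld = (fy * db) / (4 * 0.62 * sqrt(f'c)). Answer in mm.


Ld = (fy * db) / (4 * 0.62 * sqrt(f'c))
= (420 * 12) / (4 * 0.62 * sqrt(40))
= 5040 / 15.6849
= 321.33 mm

321.33 mm


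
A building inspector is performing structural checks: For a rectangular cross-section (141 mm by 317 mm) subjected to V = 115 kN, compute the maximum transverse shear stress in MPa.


A = b * h = 141 * 317 = 44697 mm^2
V = 115 kN = 115000.0 N
tau_max = 1.5 * V / A = 1.5 * 115000.0 / 44697
= 3.8593 MPa

3.8593 MPa


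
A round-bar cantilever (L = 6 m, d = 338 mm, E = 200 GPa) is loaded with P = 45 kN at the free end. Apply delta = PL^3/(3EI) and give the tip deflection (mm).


I = pi * d^4 / 64 = pi * 338^4 / 64 = 640673410.1 mm^4
L = 6000.0 mm, P = 45000.0 N, E = 200000.0 MPa
delta = P * L^3 / (3 * E * I)
= 45000.0 * 6000.0^3 / (3 * 200000.0 * 640673410.1)
= 25.2859 mm

25.2859 mm


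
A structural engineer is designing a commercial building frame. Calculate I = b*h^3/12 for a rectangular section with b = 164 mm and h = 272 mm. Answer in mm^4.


I = b * h^3 / 12
= 164 * 272^3 / 12
= 164 * 20123648 / 12
= 275023189.33 mm^4

275023189.33 mm^4


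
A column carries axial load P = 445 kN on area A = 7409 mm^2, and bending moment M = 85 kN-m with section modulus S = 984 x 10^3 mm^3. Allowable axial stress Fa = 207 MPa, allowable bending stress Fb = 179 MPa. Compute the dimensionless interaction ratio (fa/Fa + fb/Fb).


f_a = P / A = 445000.0 / 7409 = 60.0621 MPa
f_b = M / S = 85000000.0 / 984000.0 = 86.3821 MPa
Ratio = f_a / Fa + f_b / Fb
= 60.0621 / 207 + 86.3821 / 179
= 0.7727 (dimensionless)

0.7727 (dimensionless)


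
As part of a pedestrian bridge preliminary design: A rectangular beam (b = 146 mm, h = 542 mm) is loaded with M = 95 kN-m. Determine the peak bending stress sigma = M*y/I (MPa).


I = b * h^3 / 12 = 146 * 542^3 / 12 = 1937177737.33 mm^4
y = h / 2 = 542 / 2 = 271.0 mm
M = 95 kN-m = 95000000.0 N-mm
sigma = M * y / I = 95000000.0 * 271.0 / 1937177737.33
= 13.29 MPa

13.29 MPa


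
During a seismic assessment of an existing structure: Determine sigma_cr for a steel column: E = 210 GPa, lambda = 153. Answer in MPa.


sigma_cr = pi^2 * E / lambda^2
= 9.8696 * 210000.0 / 153^2
= 9.8696 * 210000.0 / 23409
= 88.5393 MPa

88.5393 MPa


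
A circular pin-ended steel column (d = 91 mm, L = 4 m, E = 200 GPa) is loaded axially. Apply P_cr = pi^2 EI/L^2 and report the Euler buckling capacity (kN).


I = pi * d^4 / 64 = 3366165.53 mm^4
L = 4000.0 mm
P_cr = pi^2 * E * I / L^2
= 9.8696 * 200000.0 * 3366165.53 / 4000.0^2
= 415284.03 N = 415.284 kN

415.284 kN


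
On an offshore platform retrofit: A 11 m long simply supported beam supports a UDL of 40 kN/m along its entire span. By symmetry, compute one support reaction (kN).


Total load = w * L = 40 * 11 = 440 kN
By symmetry, each reaction R = total / 2 = 440 / 2 = 220.0 kN

220.0 kN


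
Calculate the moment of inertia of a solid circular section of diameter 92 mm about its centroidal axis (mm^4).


r = d / 2 = 92 / 2 = 46.0 mm
I = pi * r^4 / 4 = pi * 46.0^4 / 4
= 3516585.72 mm^4

3516585.72 mm^4


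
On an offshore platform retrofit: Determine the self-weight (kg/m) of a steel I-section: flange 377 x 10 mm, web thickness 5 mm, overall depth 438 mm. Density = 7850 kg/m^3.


A_flanges = 2 * 377 * 10 = 7540 mm^2
A_web = (438 - 2 * 10) * 5 = 2090 mm^2
A_total = 7540 + 2090 = 9630 mm^2 = 0.009630 m^2
Weight = rho * A = 7850 * 0.009630 = 75.5955 kg/m

75.5955 kg/m


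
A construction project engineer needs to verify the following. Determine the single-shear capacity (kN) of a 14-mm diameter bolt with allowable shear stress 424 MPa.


A = pi * d^2 / 4 = pi * 14^2 / 4 = 153.938 mm^2
V = f_v * A / 1000 = 424 * 153.938 / 1000
= 65.2697 kN

65.2697 kN


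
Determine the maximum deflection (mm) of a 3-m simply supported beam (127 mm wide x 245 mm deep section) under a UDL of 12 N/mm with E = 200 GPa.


I = 127 * 245^3 / 12 = 155639822.92 mm^4
L = 3000.0 mm, w = 12 N/mm, E = 200000.0 MPa
delta = 5 * w * L^4 / (384 * E * I)
= 5 * 12 * 3000.0^4 / (384 * 200000.0 * 155639822.92)
= 0.4066 mm

0.4066 mm


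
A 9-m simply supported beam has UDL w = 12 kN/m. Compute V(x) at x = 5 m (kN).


R_A = w * L / 2 = 12 * 9 / 2 = 54.0 kN
V(x) = R_A - w * x = 54.0 - 12 * 5
= -6.0 kN

-6.0 kN


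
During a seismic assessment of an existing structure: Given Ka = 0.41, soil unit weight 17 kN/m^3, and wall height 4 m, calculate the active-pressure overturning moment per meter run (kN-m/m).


Pa = 0.5 * Ka * gamma * H^2
= 0.5 * 0.41 * 17 * 4^2
= 55.76 kN/m
Arm = H / 3 = 4 / 3 = 1.3333 m
Mo = Pa * arm = Pa * H / 3 = 55.76 * 4 / 3 = 74.3467 kN-m/m

74.3467 kN-m/m


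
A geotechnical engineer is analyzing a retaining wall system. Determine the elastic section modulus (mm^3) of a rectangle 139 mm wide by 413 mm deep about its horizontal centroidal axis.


S = b * h^2 / 6
= 139 * 413^2 / 6
= 139 * 170569 / 6
= 3951515.17 mm^3

3951515.17 mm^3


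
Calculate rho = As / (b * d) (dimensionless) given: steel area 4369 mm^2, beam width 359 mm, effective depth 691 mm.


rho = As / (b * d)
= 4369 / (359 * 691)
= 4369 / 248069
= 0.017612 (dimensionless)

0.017612 (dimensionless)


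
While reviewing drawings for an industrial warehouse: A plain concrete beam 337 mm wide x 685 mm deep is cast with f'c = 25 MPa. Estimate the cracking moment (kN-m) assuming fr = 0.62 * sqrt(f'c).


fr = 0.62 * sqrt(25) = 0.62 * 5.0 = 3.1 MPa
I = 337 * 685^3 / 12 = 9026520427.08 mm^4
y_t = 342.5 mm
M_cr = fr * I / y_t = 3.1 * 9026520427.08 / 342.5 N-mm
= 81.6999 kN-m

81.6999 kN-m


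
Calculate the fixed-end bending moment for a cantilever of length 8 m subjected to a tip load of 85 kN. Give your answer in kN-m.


For a cantilever with a point load at the free end:
M_max = P * L = 85 * 8 = 680 kN-m

680 kN-m


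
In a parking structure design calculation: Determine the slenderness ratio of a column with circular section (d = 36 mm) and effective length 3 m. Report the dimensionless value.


Radius of gyration r = d / 4 = 36 / 4 = 9.0 mm
L_eff = 3000.0 mm
Slenderness ratio = L / r = 3000.0 / 9.0 = 333.33 (dimensionless)

333.33 (dimensionless)


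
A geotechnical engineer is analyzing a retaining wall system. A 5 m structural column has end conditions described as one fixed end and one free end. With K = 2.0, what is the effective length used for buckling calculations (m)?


L_eff = K * L
= 2.0 * 5
= 10.0 m

10.0 m


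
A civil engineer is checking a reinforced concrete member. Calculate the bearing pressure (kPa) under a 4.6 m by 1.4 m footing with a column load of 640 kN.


A = 4.6 * 1.4 = 6.44 m^2
q = P / A = 640 / 6.44
= 99.3789 kPa

99.3789 kPa


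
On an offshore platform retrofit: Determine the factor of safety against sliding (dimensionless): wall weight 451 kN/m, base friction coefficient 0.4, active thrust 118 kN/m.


Resisting force = mu * W = 0.4 * 451 = 180.4 kN/m
FOS = Resisting / Driving = 180.4 / 118
= 1.5288 (dimensionless)

1.5288 (dimensionless)


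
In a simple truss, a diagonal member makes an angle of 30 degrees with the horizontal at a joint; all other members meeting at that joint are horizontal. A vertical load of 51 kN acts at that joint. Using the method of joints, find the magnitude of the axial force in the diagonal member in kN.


At the joint, only the diagonal has a vertical component, so vertical equilibrium gives:
F * sin(30) = 51
F = 51 / sin(30)
= 51 / 0.5
= 102.0 kN

102.0 kN


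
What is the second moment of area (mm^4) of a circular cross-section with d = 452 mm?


r = d / 2 = 452 / 2 = 226.0 mm
I = pi * r^4 / 4 = pi * 226.0^4 / 4
= 2048913566.02 mm^4

2048913566.02 mm^4


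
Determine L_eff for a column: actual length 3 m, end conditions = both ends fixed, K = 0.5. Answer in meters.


L_eff = K * L
= 0.5 * 3
= 1.5 m

1.5 m


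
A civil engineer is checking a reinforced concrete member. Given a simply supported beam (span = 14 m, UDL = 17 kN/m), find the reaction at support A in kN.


Total load = w * L = 17 * 14 = 238 kN
By symmetry, each reaction R = total / 2 = 238 / 2 = 119.0 kN

119.0 kN


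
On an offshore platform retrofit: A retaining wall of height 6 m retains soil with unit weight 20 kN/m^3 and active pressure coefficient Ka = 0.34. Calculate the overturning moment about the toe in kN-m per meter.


Pa = 0.5 * Ka * gamma * H^2
= 0.5 * 0.34 * 20 * 6^2
= 122.4 kN/m
Arm = H / 3 = 6 / 3 = 2.0 m
Mo = Pa * arm = Pa * H / 3 = 122.4 * 6 / 3 = 244.8 kN-m/m

244.8 kN-m/m


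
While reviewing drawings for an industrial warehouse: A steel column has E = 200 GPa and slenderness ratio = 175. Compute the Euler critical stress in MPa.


sigma_cr = pi^2 * E / lambda^2
= 9.8696 * 200000.0 / 175^2
= 9.8696 * 200000.0 / 30625
= 64.4546 MPa

64.4546 MPa


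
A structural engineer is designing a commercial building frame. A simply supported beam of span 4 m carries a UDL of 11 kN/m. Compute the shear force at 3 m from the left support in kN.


R_A = w * L / 2 = 11 * 4 / 2 = 22.0 kN
V(x) = R_A - w * x = 22.0 - 11 * 3
= -11.0 kN

-11.0 kN


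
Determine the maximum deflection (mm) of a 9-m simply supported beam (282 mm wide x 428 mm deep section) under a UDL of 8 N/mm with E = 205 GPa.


I = 282 * 428^3 / 12 = 1842464672.0 mm^4
L = 9000.0 mm, w = 8 N/mm, E = 205000.0 MPa
delta = 5 * w * L^4 / (384 * E * I)
= 5 * 8 * 9000.0^4 / (384 * 205000.0 * 1842464672.0)
= 1.8094 mm

1.8094 mm


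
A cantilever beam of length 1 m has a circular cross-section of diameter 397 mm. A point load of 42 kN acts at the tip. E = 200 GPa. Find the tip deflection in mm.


I = pi * d^4 / 64 = pi * 397^4 / 64 = 1219359948.0 mm^4
L = 1000.0 mm, P = 42000.0 N, E = 200000.0 MPa
delta = P * L^3 / (3 * E * I)
= 42000.0 * 1000.0^3 / (3 * 200000.0 * 1219359948.0)
= 0.0574 mm

0.0574 mm


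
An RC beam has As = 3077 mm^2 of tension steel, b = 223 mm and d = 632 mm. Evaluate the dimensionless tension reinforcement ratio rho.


rho = As / (b * d)
= 3077 / (223 * 632)
= 3077 / 140936
= 0.021833 (dimensionless)

0.021833 (dimensionless)


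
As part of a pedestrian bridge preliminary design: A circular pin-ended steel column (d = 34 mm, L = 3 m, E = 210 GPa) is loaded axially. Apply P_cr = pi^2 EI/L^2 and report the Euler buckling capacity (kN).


I = pi * d^4 / 64 = 65597.24 mm^4
L = 3000.0 mm
P_cr = pi^2 * E * I / L^2
= 9.8696 * 210000.0 * 65597.24 / 3000.0^2
= 15106.44 N = 15.1064 kN

15.1064 kN


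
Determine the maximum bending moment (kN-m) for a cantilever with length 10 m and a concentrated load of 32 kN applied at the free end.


For a cantilever with a point load at the free end:
M_max = P * L = 32 * 10 = 320 kN-m

320 kN-m


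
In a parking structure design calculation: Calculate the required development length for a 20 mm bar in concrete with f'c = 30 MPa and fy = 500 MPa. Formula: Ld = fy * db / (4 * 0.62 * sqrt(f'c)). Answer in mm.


Ld = (fy * db) / (4 * 0.62 * sqrt(f'c))
= (500 * 20) / (4 * 0.62 * sqrt(30))
= 10000 / 13.5835
= 736.19 mm

736.19 mm


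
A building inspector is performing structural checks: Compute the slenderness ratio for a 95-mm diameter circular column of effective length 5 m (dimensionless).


Radius of gyration r = d / 4 = 95 / 4 = 23.75 mm
L_eff = 5000.0 mm
Slenderness ratio = L / r = 5000.0 / 23.75 = 210.53 (dimensionless)

210.53 (dimensionless)


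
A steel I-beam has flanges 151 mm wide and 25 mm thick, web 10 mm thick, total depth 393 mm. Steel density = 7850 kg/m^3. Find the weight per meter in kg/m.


A_flanges = 2 * 151 * 25 = 7550 mm^2
A_web = (393 - 2 * 25) * 10 = 3430 mm^2
A_total = 7550 + 3430 = 10980 mm^2 = 0.010980 m^2
Weight = rho * A = 7850 * 0.010980 = 86.193 kg/m

86.193 kg/m


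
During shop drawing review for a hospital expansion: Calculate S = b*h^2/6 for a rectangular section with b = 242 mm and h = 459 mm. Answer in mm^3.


S = b * h^2 / 6
= 242 * 459^2 / 6
= 242 * 210681 / 6
= 8497467.0 mm^3

8497467.0 mm^3


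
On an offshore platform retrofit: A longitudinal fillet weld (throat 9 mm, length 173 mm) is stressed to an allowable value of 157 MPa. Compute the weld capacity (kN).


Strength = throat * length * allowable stress
= 9 * 173 * 157 N
= 244449 N
= 244.45 kN

244.45 kN


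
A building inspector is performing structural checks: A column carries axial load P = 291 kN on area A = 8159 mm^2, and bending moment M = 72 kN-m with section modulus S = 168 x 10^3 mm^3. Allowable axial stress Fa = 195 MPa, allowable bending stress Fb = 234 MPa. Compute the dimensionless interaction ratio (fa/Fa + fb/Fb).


f_a = P / A = 291000.0 / 8159 = 35.6661 MPa
f_b = M / S = 72000000.0 / 168000.0 = 428.5714 MPa
Ratio = f_a / Fa + f_b / Fb
= 35.6661 / 195 + 428.5714 / 234
= 2.0144 (dimensionless)

2.0144 (dimensionless)


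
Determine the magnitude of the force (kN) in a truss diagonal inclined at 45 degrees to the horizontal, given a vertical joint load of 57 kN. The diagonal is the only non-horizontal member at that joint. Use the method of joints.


At the joint, only the diagonal has a vertical component, so vertical equilibrium gives:
F * sin(45) = 57
F = 57 / sin(45)
= 57 / 0.707107
= 80.61 kN

80.61 kN


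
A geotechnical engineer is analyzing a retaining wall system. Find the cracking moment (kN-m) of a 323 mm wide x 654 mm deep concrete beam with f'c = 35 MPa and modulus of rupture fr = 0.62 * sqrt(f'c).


fr = 0.62 * sqrt(35) = 0.62 * 5.9161 = 3.668 MPa
I = 323 * 654^3 / 12 = 7529298606.0 mm^4
y_t = 327.0 mm
M_cr = fr * I / y_t = 3.668 * 7529298606.0 / 327.0 N-mm
= 84.4564 kN-m

84.4564 kN-m


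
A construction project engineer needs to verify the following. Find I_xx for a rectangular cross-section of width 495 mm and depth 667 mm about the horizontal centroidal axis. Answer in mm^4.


I = b * h^3 / 12
= 495 * 667^3 / 12
= 495 * 296740963 / 12
= 12240564723.75 mm^4

12240564723.75 mm^4


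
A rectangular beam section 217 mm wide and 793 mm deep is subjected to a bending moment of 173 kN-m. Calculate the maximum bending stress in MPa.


I = b * h^3 / 12 = 217 * 793^3 / 12 = 9017747064.08 mm^4
y = h / 2 = 793 / 2 = 396.5 mm
M = 173 kN-m = 173000000.0 N-mm
sigma = M * y / I = 173000000.0 * 396.5 / 9017747064.08
= 7.61 MPa

7.61 MPa


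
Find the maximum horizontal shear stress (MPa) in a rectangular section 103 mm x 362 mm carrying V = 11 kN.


A = b * h = 103 * 362 = 37286 mm^2
V = 11 kN = 11000.0 N
tau_max = 1.5 * V / A = 1.5 * 11000.0 / 37286
= 0.4425 MPa

0.4425 MPa


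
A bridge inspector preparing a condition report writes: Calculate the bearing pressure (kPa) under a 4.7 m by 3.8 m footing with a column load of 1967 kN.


A = 4.7 * 3.8 = 17.86 m^2
q = P / A = 1967 / 17.86
= 110.1344 kPa

110.1344 kPa


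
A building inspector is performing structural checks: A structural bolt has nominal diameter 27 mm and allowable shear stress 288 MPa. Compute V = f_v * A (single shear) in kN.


A = pi * d^2 / 4 = pi * 27^2 / 4 = 572.5553 mm^2
V = f_v * A / 1000 = 288 * 572.5553 / 1000
= 164.8959 kN

164.8959 kN


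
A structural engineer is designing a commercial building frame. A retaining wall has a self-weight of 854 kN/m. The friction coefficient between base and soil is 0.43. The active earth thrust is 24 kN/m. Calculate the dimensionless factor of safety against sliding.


Resisting force = mu * W = 0.43 * 854 = 367.22 kN/m
FOS = Resisting / Driving = 367.22 / 24
= 15.3008 (dimensionless)

15.3008 (dimensionless)


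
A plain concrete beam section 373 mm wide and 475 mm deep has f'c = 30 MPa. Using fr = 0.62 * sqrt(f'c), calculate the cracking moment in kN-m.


fr = 0.62 * sqrt(30) = 0.62 * 5.4772 = 3.3959 MPa
I = 373 * 475^3 / 12 = 3331259114.58 mm^4
y_t = 237.5 mm
M_cr = fr * I / y_t = 3.3959 * 3331259114.58 / 237.5 N-mm
= 47.6318 kN-m

47.6318 kN-m
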